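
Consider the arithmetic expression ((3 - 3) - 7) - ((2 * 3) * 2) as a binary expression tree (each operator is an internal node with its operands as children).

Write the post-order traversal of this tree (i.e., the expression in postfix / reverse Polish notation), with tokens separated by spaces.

Post-order on an expression tree gives postfix notation: for each operator, emit left operand, right operand, then the operator.

3 3 - 7 - 2 3 * 2 * -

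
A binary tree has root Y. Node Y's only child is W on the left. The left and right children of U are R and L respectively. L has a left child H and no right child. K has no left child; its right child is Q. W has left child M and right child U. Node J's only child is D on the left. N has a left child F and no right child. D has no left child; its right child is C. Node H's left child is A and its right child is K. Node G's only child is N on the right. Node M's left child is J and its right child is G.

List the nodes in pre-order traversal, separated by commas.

Y, W, M, J, D, C, G, N, F, U, R, L, H, A, K, Q

Pre-order visits the node, then its left subtree, then its right subtree.
Visit Y.
At Y: go left to W.
  Visit W.
  At W: go left to M.
    Visit M.
    At M: go left to J.
      Visit J.
      At J: go left to D.
        Visit D.
        At D: no left child.
        At D: go right to C.
          C is a leaf — visit C.
      At J: no right child.
    At M: go right to G.
      Visit G.
      At G: no left child.
      At G: go right to N.
        Visit N.
        At N: go left to F.
          F is a leaf — visit F.
        At N: no right child.
  At W: go right to U.
    Visit U.
    At U: go left to R.
      R is a leaf — visit R.
    At U: go right to L.
      Visit L.
      At L: go left to H.
        Visit H.
        At H: go left to A.
          A is a leaf — visit A.
        At H: go right to K.
          Visit K.
          At K: no left child.
          At K: go right to Q.
            Q is a leaf — visit Q.
      At L: no right child.
At Y: no right child.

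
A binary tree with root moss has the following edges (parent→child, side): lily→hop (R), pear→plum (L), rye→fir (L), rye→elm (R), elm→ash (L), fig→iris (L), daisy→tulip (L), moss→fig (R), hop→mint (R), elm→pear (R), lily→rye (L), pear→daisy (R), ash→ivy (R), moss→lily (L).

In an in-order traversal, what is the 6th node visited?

In-order visits the left subtree, then the node, then the right subtree.
At moss: go left to lily.
  At lily: go left to rye.
    At rye: go left to fir.
      fir is a leaf — visit fir.
    Visit rye.
    At rye: go right to elm.
      At elm: go left to ash.
        At ash: no left child.
        Visit ash.
        At ash: go right to ivy.
          ivy is a leaf — visit ivy.
      Visit elm.
      At elm: go right to pear.
        At pear: go left to plum.
          plum is a leaf — visit plum.
        Visit pear.
        At pear: go right to daisy.
          At daisy: go left to tulip.
            tulip is a leaf — visit tulip.
          Visit daisy.
          At daisy: no right child.
  Visit lily.
  At lily: go right to hop.
    At hop: no left child.
    Visit hop.
    At hop: go right to mint.
      mint is a leaf — visit mint.
Visit moss.
At moss: go right to fig.
  At fig: go left to iris.
    iris is a leaf — visit iris.
  Visit fig.
  At fig: no right child.
Full in-order sequence: fir, rye, ash, ivy, elm, plum, pear, tulip, daisy, lily, hop, mint, moss, iris, fig.

plum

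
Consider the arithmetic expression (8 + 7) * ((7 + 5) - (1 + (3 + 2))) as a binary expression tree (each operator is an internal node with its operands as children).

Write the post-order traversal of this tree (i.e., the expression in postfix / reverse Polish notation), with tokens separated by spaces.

8 7 + 7 5 + 1 3 2 + + - *

Post-order on an expression tree gives postfix notation: for each operator, emit left operand, right operand, then the operator.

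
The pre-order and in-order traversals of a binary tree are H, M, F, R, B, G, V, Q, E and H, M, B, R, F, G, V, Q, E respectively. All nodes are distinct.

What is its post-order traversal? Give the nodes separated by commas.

B, R, E, Q, V, G, F, M, H

The first element of pre-order is the root; it splits in-order into left and right subtrees.
Root H: left subtree has 0 nodes { }, right has 8 {M, B, R, F, G, V, Q, E}.
  Root M: left subtree has 0 nodes { }, right has 7 {B, R, F, G, V, Q, E}.
    Root F: left subtree has 2 nodes {B, R}, right has 4 {G, V, Q, E}.
      Root R: left subtree has 1 node {B}, right has 0 { }.
      Root G: left subtree has 0 nodes { }, right has 3 {V, Q, E}.
        Root V: left subtree has 0 nodes { }, right has 2 {Q, E}.
          Root Q: left subtree has 0 nodes { }, right has 1 {E}.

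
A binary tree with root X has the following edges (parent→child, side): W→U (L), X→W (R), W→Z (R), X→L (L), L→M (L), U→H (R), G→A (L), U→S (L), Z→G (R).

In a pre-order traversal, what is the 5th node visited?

U

Pre-order visits the node, then its left subtree, then its right subtree.
Visit X.
At X: go left to L.
  Visit L.
  At L: go left to M.
    M is a leaf — visit M.
  At L: no right child.
At X: go right to W.
  Visit W.
  At W: go left to U.
    Visit U.
    At U: go left to S.
      S is a leaf — visit S.
    At U: go right to H.
      H is a leaf — visit H.
  At W: go right to Z.
    Visit Z.
    At Z: no left child.
    At Z: go right to G.
      Visit G.
      At G: go left to A.
        A is a leaf — visit A.
      At G: no right child.
Full pre-order sequence: X, L, M, W, U, S, H, Z, G, A.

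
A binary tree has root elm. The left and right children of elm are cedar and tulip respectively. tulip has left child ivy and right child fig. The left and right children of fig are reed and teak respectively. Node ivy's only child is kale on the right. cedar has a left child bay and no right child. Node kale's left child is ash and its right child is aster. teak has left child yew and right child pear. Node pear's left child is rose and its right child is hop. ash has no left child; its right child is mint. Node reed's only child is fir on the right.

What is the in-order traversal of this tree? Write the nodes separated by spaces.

In-order visits the left subtree, then the node, then the right subtree.
At elm: go left to cedar.
  At cedar: go left to bay.
    bay is a leaf — visit bay.
  Visit cedar.
  At cedar: no right child.
Visit elm.
At elm: go right to tulip.
  At tulip: go left to ivy.
    At ivy: no left child.
    Visit ivy.
    At ivy: go right to kale.
      At kale: go left to ash.
        At ash: no left child.
        Visit ash.
        At ash: go right to mint.
          mint is a leaf — visit mint.
      Visit kale.
      At kale: go right to aster.
        aster is a leaf — visit aster.
  Visit tulip.
  At tulip: go right to fig.
    At fig: go left to reed.
      At reed: no left child.
      Visit reed.
      At reed: go right to fir.
        fir is a leaf — visit fir.
    Visit fig.
    At fig: go right to teak.
      At teak: go left to yew.
        yew is a leaf — visit yew.
      Visit teak.
      At teak: go right to pear.
        At pear: go left to rose.
          rose is a leaf — visit rose.
        Visit pear.
        At pear: go right to hop.
          hop is a leaf — visit hop.

bay cedar elm ivy ash mint kale aster tulip reed fir fig yew teak rose pear hop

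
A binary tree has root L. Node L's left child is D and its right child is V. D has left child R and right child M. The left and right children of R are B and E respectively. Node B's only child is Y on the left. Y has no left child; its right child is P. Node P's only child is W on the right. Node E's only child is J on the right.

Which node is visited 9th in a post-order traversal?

Post-order visits the left subtree, then the right subtree, then the node.
At L: go left to D.
  At D: go left to R.
    At R: go left to B.
      At B: go left to Y.
        At Y: no left child.
        At Y: go right to P.
          At P: no left child.
          At P: go right to W.
            W is a leaf — visit W.
          Visit P.
        Visit Y.
      At B: no right child.
      Visit B.
    At R: go right to E.
      At E: no left child.
      At E: go right to J.
        J is a leaf — visit J.
      Visit E.
    Visit R.
  At D: go right to M.
    M is a leaf — visit M.
  Visit D.
At L: go right to V.
  V is a leaf — visit V.
Visit L.
Full post-order sequence: W, P, Y, B, J, E, R, M, D, V, L.

D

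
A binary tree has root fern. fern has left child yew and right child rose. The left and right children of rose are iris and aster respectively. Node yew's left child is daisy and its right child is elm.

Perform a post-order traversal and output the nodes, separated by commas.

daisy, elm, yew, iris, aster, rose, fern

Post-order visits the left subtree, then the right subtree, then the node.
At fern: go left to yew.
  At yew: go left to daisy.
    daisy is a leaf — visit daisy.
  At yew: go right to elm.
    elm is a leaf — visit elm.
  Visit yew.
At fern: go right to rose.
  At rose: go left to iris.
    iris is a leaf — visit iris.
  At rose: go right to aster.
    aster is a leaf — visit aster.
  Visit rose.
Visit fern.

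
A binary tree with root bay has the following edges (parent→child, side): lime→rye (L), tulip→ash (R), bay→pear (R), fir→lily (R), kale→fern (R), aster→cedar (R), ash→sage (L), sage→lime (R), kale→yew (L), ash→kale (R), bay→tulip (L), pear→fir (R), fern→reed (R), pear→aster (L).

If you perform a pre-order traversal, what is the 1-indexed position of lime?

5

Pre-order visits the node, then its left subtree, then its right subtree.
Visit bay.
At bay: go left to tulip.
  Visit tulip.
  At tulip: no left child.
  At tulip: go right to ash.
    Visit ash.
    At ash: go left to sage.
      Visit sage.
      At sage: no left child.
      At sage: go right to lime.
        Visit lime.
        At lime: go left to rye.
          rye is a leaf — visit rye.
        At lime: no right child.
    At ash: go right to kale.
      Visit kale.
      At kale: go left to yew.
        yew is a leaf — visit yew.
      At kale: go right to fern.
        Visit fern.
        At fern: no left child.
        At fern: go right to reed.
          reed is a leaf — visit reed.
At bay: go right to pear.
  Visit pear.
  At pear: go left to aster.
    Visit aster.
    At aster: no left child.
    At aster: go right to cedar.
      cedar is a leaf — visit cedar.
  At pear: go right to fir.
    Visit fir.
    At fir: no left child.
    At fir: go right to lily.
      lily is a leaf — visit lily.
Full pre-order sequence: bay, tulip, ash, sage, lime, rye, kale, yew, fern, reed, pear, aster, cedar, fir, lily.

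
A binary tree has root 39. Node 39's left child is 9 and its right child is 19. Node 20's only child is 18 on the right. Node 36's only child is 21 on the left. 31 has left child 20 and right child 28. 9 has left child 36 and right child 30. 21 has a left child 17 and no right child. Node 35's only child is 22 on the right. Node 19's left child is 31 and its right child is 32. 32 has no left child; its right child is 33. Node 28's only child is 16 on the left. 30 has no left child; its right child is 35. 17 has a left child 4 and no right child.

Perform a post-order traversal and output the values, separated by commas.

4, 17, 21, 36, 22, 35, 30, 9, 18, 20, 16, 28, 31, 33, 32, 19, 39

Post-order visits the left subtree, then the right subtree, then the node.
At 39: go left to 9.
  At 9: go left to 36.
    At 36: go left to 21.
      At 21: go left to 17.
        At 17: go left to 4.
          4 is a leaf — visit 4.
        At 17: no right child.
        Visit 17.
      At 21: no right child.
      Visit 21.
    At 36: no right child.
    Visit 36.
  At 9: go right to 30.
    At 30: no left child.
    At 30: go right to 35.
      At 35: no left child.
      At 35: go right to 22.
        22 is a leaf — visit 22.
      Visit 35.
    Visit 30.
  Visit 9.
At 39: go right to 19.
  At 19: go left to 31.
    At 31: go left to 20.
      At 20: no left child.
      At 20: go right to 18.
        18 is a leaf — visit 18.
      Visit 20.
    At 31: go right to 28.
      At 28: go left to 16.
        16 is a leaf — visit 16.
      At 28: no right child.
      Visit 28.
    Visit 31.
  At 19: go right to 32.
    At 32: no left child.
    At 32: go right to 33.
      33 is a leaf — visit 33.
    Visit 32.
  Visit 19.
Visit 39.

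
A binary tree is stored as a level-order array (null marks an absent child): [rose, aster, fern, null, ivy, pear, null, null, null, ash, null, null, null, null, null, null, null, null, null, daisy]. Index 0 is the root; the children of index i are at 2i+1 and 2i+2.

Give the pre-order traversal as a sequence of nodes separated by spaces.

Pre-order visits the node, then its left subtree, then its right subtree.
Visit rose.
At rose: go left to aster.
  Visit aster.
  At aster: no left child.
  At aster: go right to ivy.
    Visit ivy.
    At ivy: go left to ash.
      Visit ash.
      At ash: go left to daisy.
        daisy is a leaf — visit daisy.
      At ash: no right child.
    At ivy: no right child.
At rose: go right to fern.
  Visit fern.
  At fern: go left to pear.
    pear is a leaf — visit pear.
  At fern: no right child.

rose aster ivy ash daisy fern pear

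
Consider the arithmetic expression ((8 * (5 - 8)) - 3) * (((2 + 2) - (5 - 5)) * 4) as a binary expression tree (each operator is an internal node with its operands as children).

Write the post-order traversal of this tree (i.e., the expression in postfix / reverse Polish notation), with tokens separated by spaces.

Post-order on an expression tree gives postfix notation: for each operator, emit left operand, right operand, then the operator.

8 5 8 - * 3 - 2 2 + 5 5 - - 4 * *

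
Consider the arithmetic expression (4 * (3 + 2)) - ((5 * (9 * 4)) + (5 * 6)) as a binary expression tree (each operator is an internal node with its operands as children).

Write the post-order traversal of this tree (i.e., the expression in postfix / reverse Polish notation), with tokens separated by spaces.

Post-order on an expression tree gives postfix notation: for each operator, emit left operand, right operand, then the operator.

4 3 2 + * 5 9 4 * * 5 6 * + -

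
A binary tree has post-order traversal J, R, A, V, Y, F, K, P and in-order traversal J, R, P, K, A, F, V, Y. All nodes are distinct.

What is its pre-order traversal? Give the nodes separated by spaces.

P R J K F A Y V

The last element of post-order is the root; it splits in-order into left and right subtrees.
Root P: left subtree has 2 nodes {J, R}, right has 5 {K, A, F, V, Y}.
  Root R: left subtree has 1 node {J}, right has 0 { }.
  Root K: left subtree has 0 nodes { }, right has 4 {A, F, V, Y}.
    Root F: left subtree has 1 node {A}, right has 2 {V, Y}.
      Root Y: left subtree has 1 node {V}, right has 0 { }.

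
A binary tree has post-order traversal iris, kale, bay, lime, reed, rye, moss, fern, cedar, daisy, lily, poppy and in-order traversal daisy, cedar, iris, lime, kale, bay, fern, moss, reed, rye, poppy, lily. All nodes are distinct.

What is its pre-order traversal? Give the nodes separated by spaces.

poppy daisy cedar fern lime iris bay kale moss rye reed lily

The last element of post-order is the root; it splits in-order into left and right subtrees.
Root poppy: left subtree has 10 nodes {daisy, cedar, iris, lime, kale, bay, fern, moss, reed, rye}, right has 1 {lily}.
  Root daisy: left subtree has 0 nodes { }, right has 9 {cedar, iris, lime, kale, bay, fern, moss, reed, rye}.
    Root cedar: left subtree has 0 nodes { }, right has 8 {iris, lime, kale, bay, fern, moss, reed, rye}.
      Root fern: left subtree has 4 nodes {iris, lime, kale, bay}, right has 3 {moss, reed, rye}.
        Root lime: left subtree has 1 node {iris}, right has 2 {kale, bay}.
          Root bay: left subtree has 1 node {kale}, right has 0 { }.
        Root moss: left subtree has 0 nodes { }, right has 2 {reed, rye}.
          Root rye: left subtree has 1 node {reed}, right has 0 { }.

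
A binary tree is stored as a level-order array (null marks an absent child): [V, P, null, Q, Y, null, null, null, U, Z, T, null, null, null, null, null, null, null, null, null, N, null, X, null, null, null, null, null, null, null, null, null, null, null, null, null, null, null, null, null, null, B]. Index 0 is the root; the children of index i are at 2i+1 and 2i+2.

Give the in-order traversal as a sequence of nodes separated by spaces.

Q U P Z B N Y T X V

In-order visits the left subtree, then the node, then the right subtree.
At V: go left to P.
  At P: go left to Q.
    At Q: no left child.
    Visit Q.
    At Q: go right to U.
      U is a leaf — visit U.
  Visit P.
  At P: go right to Y.
    At Y: go left to Z.
      At Z: no left child.
      Visit Z.
      At Z: go right to N.
        At N: go left to B.
          B is a leaf — visit B.
        Visit N.
        At N: no right child.
    Visit Y.
    At Y: go right to T.
      At T: no left child.
      Visit T.
      At T: go right to X.
        X is a leaf — visit X.
Visit V.
At V: no right child.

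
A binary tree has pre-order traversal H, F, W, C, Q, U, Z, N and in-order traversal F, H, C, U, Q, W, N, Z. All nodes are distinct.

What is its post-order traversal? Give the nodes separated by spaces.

The first element of pre-order is the root; it splits in-order into left and right subtrees.
Root H: left subtree has 1 node {F}, right has 6 {C, U, Q, W, N, Z}.
  Root W: left subtree has 3 nodes {C, U, Q}, right has 2 {N, Z}.
    Root C: left subtree has 0 nodes { }, right has 2 {U, Q}.
      Root Q: left subtree has 1 node {U}, right has 0 { }.
    Root Z: left subtree has 1 node {N}, right has 0 { }.

F U Q C N Z W H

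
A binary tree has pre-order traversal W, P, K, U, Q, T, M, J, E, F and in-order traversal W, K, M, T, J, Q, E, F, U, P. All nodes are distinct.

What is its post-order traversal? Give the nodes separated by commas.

The first element of pre-order is the root; it splits in-order into left and right subtrees.
Root W: left subtree has 0 nodes { }, right has 9 {K, M, T, J, Q, E, F, U, P}.
  Root P: left subtree has 8 nodes {K, M, T, J, Q, E, F, U}, right has 0 { }.
    Root K: left subtree has 0 nodes { }, right has 7 {M, T, J, Q, E, F, U}.
      Root U: left subtree has 6 nodes {M, T, J, Q, E, F}, right has 0 { }.
        Root Q: left subtree has 3 nodes {M, T, J}, right has 2 {E, F}.
          Root T: left subtree has 1 node {M}, right has 1 {J}.
          Root E: left subtree has 0 nodes { }, right has 1 {F}.

M, J, T, F, E, Q, U, K, P, W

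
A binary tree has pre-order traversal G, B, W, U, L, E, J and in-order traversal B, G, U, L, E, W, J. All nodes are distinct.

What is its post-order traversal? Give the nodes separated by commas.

B, E, L, U, J, W, G

The first element of pre-order is the root; it splits in-order into left and right subtrees.
Root G: left subtree has 1 node {B}, right has 5 {U, L, E, W, J}.
  Root W: left subtree has 3 nodes {U, L, E}, right has 1 {J}.
    Root U: left subtree has 0 nodes { }, right has 2 {L, E}.
      Root L: left subtree has 0 nodes { }, right has 1 {E}.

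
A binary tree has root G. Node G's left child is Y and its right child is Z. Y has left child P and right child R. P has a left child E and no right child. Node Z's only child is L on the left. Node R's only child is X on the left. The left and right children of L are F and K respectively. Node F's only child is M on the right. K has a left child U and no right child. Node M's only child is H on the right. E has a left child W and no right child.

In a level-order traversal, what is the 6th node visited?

L

Level-order visits nodes level by level from the root, left to right within each level.
Level 0: G
Level 1: Y, Z
Level 2: P, R, L
Level 3: E, X, F, K
Level 4: W, M, U
Level 5: H
Full level-order sequence: G, Y, Z, P, R, L, E, X, F, K, W, M, U, H.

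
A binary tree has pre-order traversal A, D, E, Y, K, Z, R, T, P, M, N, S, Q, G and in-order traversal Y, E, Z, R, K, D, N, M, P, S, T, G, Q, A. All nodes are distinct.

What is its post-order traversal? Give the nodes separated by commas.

Y, R, Z, K, E, N, M, S, P, G, Q, T, D, A

The first element of pre-order is the root; it splits in-order into left and right subtrees.
Root A: left subtree has 13 nodes {Y, E, Z, R, K, D, N, M, P, S, T, G, Q}, right has 0 { }.
  Root D: left subtree has 5 nodes {Y, E, Z, R, K}, right has 7 {N, M, P, S, T, G, Q}.
    Root E: left subtree has 1 node {Y}, right has 3 {Z, R, K}.
      Root K: left subtree has 2 nodes {Z, R}, right has 0 { }.
        Root Z: left subtree has 0 nodes { }, right has 1 {R}.
    Root T: left subtree has 4 nodes {N, M, P, S}, right has 2 {G, Q}.
      Root P: left subtree has 2 nodes {N, M}, right has 1 {S}.
        Root M: left subtree has 1 node {N}, right has 0 { }.
      Root Q: left subtree has 1 node {G}, right has 0 { }.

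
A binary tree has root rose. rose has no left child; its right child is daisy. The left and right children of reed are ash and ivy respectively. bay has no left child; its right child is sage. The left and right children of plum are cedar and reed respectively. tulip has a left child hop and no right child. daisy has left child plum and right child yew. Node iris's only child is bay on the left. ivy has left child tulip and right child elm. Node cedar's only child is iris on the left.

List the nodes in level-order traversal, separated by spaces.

rose daisy plum yew cedar reed iris ash ivy bay tulip elm sage hop

Level-order visits nodes level by level from the root, left to right within each level.
Level 0: rose
Level 1: daisy
Level 2: plum, yew
Level 3: cedar, reed
Level 4: iris, ash, ivy
Level 5: bay, tulip, elm
Level 6: sage, hop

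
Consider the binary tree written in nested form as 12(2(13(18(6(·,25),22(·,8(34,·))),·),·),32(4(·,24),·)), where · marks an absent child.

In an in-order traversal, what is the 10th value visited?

4

In-order visits the left subtree, then the node, then the right subtree.
At 12: go left to 2.
  At 2: go left to 13.
    At 13: go left to 18.
      At 18: go left to 6.
        At 6: no left child.
        Visit 6.
        At 6: go right to 25.
          25 is a leaf — visit 25.
      Visit 18.
      At 18: go right to 22.
        At 22: no left child.
        Visit 22.
        At 22: go right to 8.
          At 8: go left to 34.
            34 is a leaf — visit 34.
          Visit 8.
          At 8: no right child.
    Visit 13.
    At 13: no right child.
  Visit 2.
  At 2: no right child.
Visit 12.
At 12: go right to 32.
  At 32: go left to 4.
    At 4: no left child.
    Visit 4.
    At 4: go right to 24.
      24 is a leaf — visit 24.
  Visit 32.
  At 32: no right child.
Full in-order sequence: 6, 25, 18, 22, 34, 8, 13, 2, 12, 4, 24, 32.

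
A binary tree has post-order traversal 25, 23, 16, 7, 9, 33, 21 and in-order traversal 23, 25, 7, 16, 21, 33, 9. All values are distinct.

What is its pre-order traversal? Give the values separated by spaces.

21 7 23 25 16 33 9

The last element of post-order is the root; it splits in-order into left and right subtrees.
Root 21: left subtree has 4 nodes {23, 25, 7, 16}, right has 2 {33, 9}.
  Root 7: left subtree has 2 nodes {23, 25}, right has 1 {16}.
    Root 23: left subtree has 0 nodes { }, right has 1 {25}.
  Root 33: left subtree has 0 nodes { }, right has 1 {9}.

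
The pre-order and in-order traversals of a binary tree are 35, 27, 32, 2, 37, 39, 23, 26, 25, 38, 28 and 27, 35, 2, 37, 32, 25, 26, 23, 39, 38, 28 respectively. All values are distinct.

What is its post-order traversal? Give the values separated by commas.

27, 37, 2, 25, 26, 23, 28, 38, 39, 32, 35

The first element of pre-order is the root; it splits in-order into left and right subtrees.
Root 35: left subtree has 1 node {27}, right has 9 {2, 37, 32, 25, 26, 23, 39, 38, 28}.
  Root 32: left subtree has 2 nodes {2, 37}, right has 6 {25, 26, 23, 39, 38, 28}.
    Root 2: left subtree has 0 nodes { }, right has 1 {37}.
    Root 39: left subtree has 3 nodes {25, 26, 23}, right has 2 {38, 28}.
      Root 23: left subtree has 2 nodes {25, 26}, right has 0 { }.
        Root 26: left subtree has 1 node {25}, right has 0 { }.
      Root 38: left subtree has 0 nodes { }, right has 1 {28}.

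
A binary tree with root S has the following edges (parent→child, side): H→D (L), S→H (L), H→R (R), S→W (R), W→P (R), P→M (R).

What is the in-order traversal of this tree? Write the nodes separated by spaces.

In-order visits the left subtree, then the node, then the right subtree.
At S: go left to H.
  At H: go left to D.
    D is a leaf — visit D.
  Visit H.
  At H: go right to R.
    R is a leaf — visit R.
Visit S.
At S: go right to W.
  At W: no left child.
  Visit W.
  At W: go right to P.
    At P: no left child.
    Visit P.
    At P: go right to M.
      M is a leaf — visit M.

D H R S W P M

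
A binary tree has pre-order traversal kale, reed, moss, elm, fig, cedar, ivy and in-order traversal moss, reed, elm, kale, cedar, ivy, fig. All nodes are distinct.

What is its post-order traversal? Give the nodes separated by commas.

moss, elm, reed, ivy, cedar, fig, kale

The first element of pre-order is the root; it splits in-order into left and right subtrees.
Root kale: left subtree has 3 nodes {moss, reed, elm}, right has 3 {cedar, ivy, fig}.
  Root reed: left subtree has 1 node {moss}, right has 1 {elm}.
  Root fig: left subtree has 2 nodes {cedar, ivy}, right has 0 { }.
    Root cedar: left subtree has 0 nodes { }, right has 1 {ivy}.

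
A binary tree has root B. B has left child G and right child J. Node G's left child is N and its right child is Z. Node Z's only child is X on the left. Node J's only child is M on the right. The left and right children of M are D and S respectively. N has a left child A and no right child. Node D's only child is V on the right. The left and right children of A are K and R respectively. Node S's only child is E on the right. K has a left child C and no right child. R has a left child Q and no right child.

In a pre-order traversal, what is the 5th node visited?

K

Pre-order visits the node, then its left subtree, then its right subtree.
Visit B.
At B: go left to G.
  Visit G.
  At G: go left to N.
    Visit N.
    At N: go left to A.
      Visit A.
      At A: go left to K.
        Visit K.
        At K: go left to C.
          C is a leaf — visit C.
        At K: no right child.
      At A: go right to R.
        Visit R.
        At R: go left to Q.
          Q is a leaf — visit Q.
        At R: no right child.
    At N: no right child.
  At G: go right to Z.
    Visit Z.
    At Z: go left to X.
      X is a leaf — visit X.
    At Z: no right child.
At B: go right to J.
  Visit J.
  At J: no left child.
  At J: go right to M.
    Visit M.
    At M: go left to D.
      Visit D.
      At D: no left child.
      At D: go right to V.
        V is a leaf — visit V.
    At M: go right to S.
      Visit S.
      At S: no left child.
      At S: go right to E.
        E is a leaf — visit E.
Full pre-order sequence: B, G, N, A, K, C, R, Q, Z, X, J, M, D, V, S, E.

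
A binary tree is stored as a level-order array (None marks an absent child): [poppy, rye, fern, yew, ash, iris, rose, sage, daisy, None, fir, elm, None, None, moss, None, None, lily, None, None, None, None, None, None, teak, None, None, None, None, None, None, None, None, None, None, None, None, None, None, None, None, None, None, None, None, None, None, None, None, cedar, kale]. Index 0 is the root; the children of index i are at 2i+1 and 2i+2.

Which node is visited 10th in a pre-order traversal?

iris

Pre-order visits the node, then its left subtree, then its right subtree.
Visit poppy.
At poppy: go left to rye.
  Visit rye.
  At rye: go left to yew.
    Visit yew.
    At yew: go left to sage.
      sage is a leaf — visit sage.
    At yew: go right to daisy.
      Visit daisy.
      At daisy: go left to lily.
        lily is a leaf — visit lily.
      At daisy: no right child.
  At rye: go right to ash.
    Visit ash.
    At ash: no left child.
    At ash: go right to fir.
      fir is a leaf — visit fir.
At poppy: go right to fern.
  Visit fern.
  At fern: go left to iris.
    Visit iris.
    At iris: go left to elm.
      Visit elm.
      At elm: no left child.
      At elm: go right to teak.
        Visit teak.
        At teak: go left to cedar.
          cedar is a leaf — visit cedar.
        At teak: go right to kale.
          kale is a leaf — visit kale.
    At iris: no right child.
  At fern: go right to rose.
    Visit rose.
    At rose: no left child.
    At rose: go right to moss.
      moss is a leaf — visit moss.
Full pre-order sequence: poppy, rye, yew, sage, daisy, lily, ash, fir, fern, iris, elm, teak, cedar, kale, rose, moss.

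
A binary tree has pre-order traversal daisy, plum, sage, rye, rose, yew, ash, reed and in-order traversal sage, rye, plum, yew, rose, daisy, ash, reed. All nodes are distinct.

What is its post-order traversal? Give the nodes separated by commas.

rye, sage, yew, rose, plum, reed, ash, daisy

The first element of pre-order is the root; it splits in-order into left and right subtrees.
Root daisy: left subtree has 5 nodes {sage, rye, plum, yew, rose}, right has 2 {ash, reed}.
  Root plum: left subtree has 2 nodes {sage, rye}, right has 2 {yew, rose}.
    Root sage: left subtree has 0 nodes { }, right has 1 {rye}.
    Root rose: left subtree has 1 node {yew}, right has 0 { }.
  Root ash: left subtree has 0 nodes { }, right has 1 {reed}.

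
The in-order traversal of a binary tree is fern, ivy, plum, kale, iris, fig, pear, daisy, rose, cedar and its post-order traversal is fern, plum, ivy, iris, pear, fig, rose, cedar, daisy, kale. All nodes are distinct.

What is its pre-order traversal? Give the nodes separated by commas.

The last element of post-order is the root; it splits in-order into left and right subtrees.
Root kale: left subtree has 3 nodes {fern, ivy, plum}, right has 6 {iris, fig, pear, daisy, rose, cedar}.
  Root ivy: left subtree has 1 node {fern}, right has 1 {plum}.
  Root daisy: left subtree has 3 nodes {iris, fig, pear}, right has 2 {rose, cedar}.
    Root fig: left subtree has 1 node {iris}, right has 1 {pear}.
    Root cedar: left subtree has 1 node {rose}, right has 0 { }.

kale, ivy, fern, plum, daisy, fig, iris, pear, cedar, rose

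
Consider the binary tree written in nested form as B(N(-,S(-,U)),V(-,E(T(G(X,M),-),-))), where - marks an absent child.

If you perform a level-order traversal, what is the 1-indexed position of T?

7

Level-order visits nodes level by level from the root, left to right within each level.
Level 0: B
Level 1: N, V
Level 2: S, E
Level 3: U, T
Level 4: G
Level 5: X, M
Full level-order sequence: B, N, V, S, E, U, T, G, X, M.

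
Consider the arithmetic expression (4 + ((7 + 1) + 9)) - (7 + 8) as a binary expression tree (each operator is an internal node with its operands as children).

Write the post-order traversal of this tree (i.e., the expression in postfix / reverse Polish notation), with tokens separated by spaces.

Post-order on an expression tree gives postfix notation: for each operator, emit left operand, right operand, then the operator.

4 7 1 + 9 + + 7 8 + -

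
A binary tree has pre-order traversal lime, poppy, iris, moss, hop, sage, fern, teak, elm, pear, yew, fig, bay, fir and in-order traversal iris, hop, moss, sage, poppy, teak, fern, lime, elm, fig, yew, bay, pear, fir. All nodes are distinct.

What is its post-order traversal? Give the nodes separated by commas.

The first element of pre-order is the root; it splits in-order into left and right subtrees.
Root lime: left subtree has 7 nodes {iris, hop, moss, sage, poppy, teak, fern}, right has 6 {elm, fig, yew, bay, pear, fir}.
  Root poppy: left subtree has 4 nodes {iris, hop, moss, sage}, right has 2 {teak, fern}.
    Root iris: left subtree has 0 nodes { }, right has 3 {hop, moss, sage}.
      Root moss: left subtree has 1 node {hop}, right has 1 {sage}.
    Root fern: left subtree has 1 node {teak}, right has 0 { }.
  Root elm: left subtree has 0 nodes { }, right has 5 {fig, yew, bay, pear, fir}.
    Root pear: left subtree has 3 nodes {fig, yew, bay}, right has 1 {fir}.
      Root yew: left subtree has 1 node {fig}, right has 1 {bay}.

hop, sage, moss, iris, teak, fern, poppy, fig, bay, yew, fir, pear, elm, lime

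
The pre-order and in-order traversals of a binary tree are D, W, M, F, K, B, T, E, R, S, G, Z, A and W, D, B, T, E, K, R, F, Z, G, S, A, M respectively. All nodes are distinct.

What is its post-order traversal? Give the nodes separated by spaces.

W E T B R K Z G A S F M D

The first element of pre-order is the root; it splits in-order into left and right subtrees.
Root D: left subtree has 1 node {W}, right has 11 {B, T, E, K, R, F, Z, G, S, A, M}.
  Root M: left subtree has 10 nodes {B, T, E, K, R, F, Z, G, S, A}, right has 0 { }.
    Root F: left subtree has 5 nodes {B, T, E, K, R}, right has 4 {Z, G, S, A}.
      Root K: left subtree has 3 nodes {B, T, E}, right has 1 {R}.
        Root B: left subtree has 0 nodes { }, right has 2 {T, E}.
          Root T: left subtree has 0 nodes { }, right has 1 {E}.
      Root S: left subtree has 2 nodes {Z, G}, right has 1 {A}.
        Root G: left subtree has 1 node {Z}, right has 0 { }.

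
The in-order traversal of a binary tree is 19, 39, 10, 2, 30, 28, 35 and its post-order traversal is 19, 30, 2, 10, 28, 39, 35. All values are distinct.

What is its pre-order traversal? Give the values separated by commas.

35, 39, 19, 28, 10, 2, 30

The last element of post-order is the root; it splits in-order into left and right subtrees.
Root 35: left subtree has 6 nodes {19, 39, 10, 2, 30, 28}, right has 0 { }.
  Root 39: left subtree has 1 node {19}, right has 4 {10, 2, 30, 28}.
    Root 28: left subtree has 3 nodes {10, 2, 30}, right has 0 { }.
      Root 10: left subtree has 0 nodes { }, right has 2 {2, 30}.
        Root 2: left subtree has 0 nodes { }, right has 1 {30}.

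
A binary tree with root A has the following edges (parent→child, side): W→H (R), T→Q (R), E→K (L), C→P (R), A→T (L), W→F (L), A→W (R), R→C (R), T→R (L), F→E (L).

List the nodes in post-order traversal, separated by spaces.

P C R Q T K E F H W A

Post-order visits the left subtree, then the right subtree, then the node.
At A: go left to T.
  At T: go left to R.
    At R: no left child.
    At R: go right to C.
      At C: no left child.
      At C: go right to P.
        P is a leaf — visit P.
      Visit C.
    Visit R.
  At T: go right to Q.
    Q is a leaf — visit Q.
  Visit T.
At A: go right to W.
  At W: go left to F.
    At F: go left to E.
      At E: go left to K.
        K is a leaf — visit K.
      At E: no right child.
      Visit E.
    At F: no right child.
    Visit F.
  At W: go right to H.
    H is a leaf — visit H.
  Visit W.
Visit A.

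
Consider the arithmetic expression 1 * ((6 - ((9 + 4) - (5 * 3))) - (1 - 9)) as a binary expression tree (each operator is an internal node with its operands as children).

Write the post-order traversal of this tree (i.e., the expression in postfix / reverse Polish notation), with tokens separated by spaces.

1 6 9 4 + 5 3 * - - 1 9 - - *

Post-order on an expression tree gives postfix notation: for each operator, emit left operand, right operand, then the operator.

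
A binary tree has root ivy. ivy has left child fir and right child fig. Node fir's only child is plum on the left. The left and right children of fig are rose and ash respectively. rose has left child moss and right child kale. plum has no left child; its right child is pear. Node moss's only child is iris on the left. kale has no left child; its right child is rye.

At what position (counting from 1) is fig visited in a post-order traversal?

10

Post-order visits the left subtree, then the right subtree, then the node.
At ivy: go left to fir.
  At fir: go left to plum.
    At plum: no left child.
    At plum: go right to pear.
      pear is a leaf — visit pear.
    Visit plum.
  At fir: no right child.
  Visit fir.
At ivy: go right to fig.
  At fig: go left to rose.
    At rose: go left to moss.
      At moss: go left to iris.
        iris is a leaf — visit iris.
      At moss: no right child.
      Visit moss.
    At rose: go right to kale.
      At kale: no left child.
      At kale: go right to rye.
        rye is a leaf — visit rye.
      Visit kale.
    Visit rose.
  At fig: go right to ash.
    ash is a leaf — visit ash.
  Visit fig.
Visit ivy.
Full post-order sequence: pear, plum, fir, iris, moss, rye, kale, rose, ash, fig, ivy.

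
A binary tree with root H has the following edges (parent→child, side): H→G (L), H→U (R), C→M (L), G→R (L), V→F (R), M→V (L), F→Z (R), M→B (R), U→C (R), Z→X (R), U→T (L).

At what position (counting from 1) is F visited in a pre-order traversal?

Pre-order visits the node, then its left subtree, then its right subtree.
Visit H.
At H: go left to G.
  Visit G.
  At G: go left to R.
    R is a leaf — visit R.
  At G: no right child.
At H: go right to U.
  Visit U.
  At U: go left to T.
    T is a leaf — visit T.
  At U: go right to C.
    Visit C.
    At C: go left to M.
      Visit M.
      At M: go left to V.
        Visit V.
        At V: no left child.
        At V: go right to F.
          Visit F.
          At F: no left child.
          At F: go right to Z.
            Visit Z.
            At Z: no left child.
            At Z: go right to X.
              X is a leaf — visit X.
      At M: go right to B.
        B is a leaf — visit B.
    At C: no right child.
Full pre-order sequence: H, G, R, U, T, C, M, V, F, Z, X, B.

9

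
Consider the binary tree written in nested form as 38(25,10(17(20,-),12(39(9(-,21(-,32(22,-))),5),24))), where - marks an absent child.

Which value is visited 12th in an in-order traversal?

In-order visits the left subtree, then the node, then the right subtree.
At 38: go left to 25.
  25 is a leaf — visit 25.
Visit 38.
At 38: go right to 10.
  At 10: go left to 17.
    At 17: go left to 20.
      20 is a leaf — visit 20.
    Visit 17.
    At 17: no right child.
  Visit 10.
  At 10: go right to 12.
    At 12: go left to 39.
      At 39: go left to 9.
        At 9: no left child.
        Visit 9.
        At 9: go right to 21.
          At 21: no left child.
          Visit 21.
          At 21: go right to 32.
            At 32: go left to 22.
              22 is a leaf — visit 22.
            Visit 32.
            At 32: no right child.
      Visit 39.
      At 39: go right to 5.
        5 is a leaf — visit 5.
    Visit 12.
    At 12: go right to 24.
      24 is a leaf — visit 24.
Full in-order sequence: 25, 38, 20, 17, 10, 9, 21, 22, 32, 39, 5, 12, 24.

12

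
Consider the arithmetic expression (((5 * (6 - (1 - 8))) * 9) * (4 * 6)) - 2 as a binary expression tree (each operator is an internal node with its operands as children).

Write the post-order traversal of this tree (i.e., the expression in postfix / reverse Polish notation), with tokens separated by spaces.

Post-order on an expression tree gives postfix notation: for each operator, emit left operand, right operand, then the operator.

5 6 1 8 - - * 9 * 4 6 * * 2 -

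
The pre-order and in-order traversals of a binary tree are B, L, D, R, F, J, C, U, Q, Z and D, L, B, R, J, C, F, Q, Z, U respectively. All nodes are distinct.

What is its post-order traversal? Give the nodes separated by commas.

D, L, C, J, Z, Q, U, F, R, B

The first element of pre-order is the root; it splits in-order into left and right subtrees.
Root B: left subtree has 2 nodes {D, L}, right has 7 {R, J, C, F, Q, Z, U}.
  Root L: left subtree has 1 node {D}, right has 0 { }.
  Root R: left subtree has 0 nodes { }, right has 6 {J, C, F, Q, Z, U}.
    Root F: left subtree has 2 nodes {J, C}, right has 3 {Q, Z, U}.
      Root J: left subtree has 0 nodes { }, right has 1 {C}.
      Root U: left subtree has 2 nodes {Q, Z}, right has 0 { }.
        Root Q: left subtree has 0 nodes { }, right has 1 {Z}.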